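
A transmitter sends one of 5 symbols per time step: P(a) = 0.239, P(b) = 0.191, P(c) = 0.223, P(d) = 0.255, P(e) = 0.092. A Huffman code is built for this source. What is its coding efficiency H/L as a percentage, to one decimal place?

Entropy H = −Σ p log₂ p ≈ 2.2519 bits.
Huffman merges: 23/250+191/1000→283/1000; 223/1000+239/1000→231/500; 51/200+283/1000→269/500; 231/500+269/500→1. L = 2283/1000 ≈ 2.2830.
Efficiency = H/L = 2.2519/2.2830 = 98.6%.

98.6%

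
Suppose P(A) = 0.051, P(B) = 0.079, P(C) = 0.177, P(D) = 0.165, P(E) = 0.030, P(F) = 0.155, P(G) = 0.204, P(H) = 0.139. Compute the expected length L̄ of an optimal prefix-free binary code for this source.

2.86 bits/symbol

Repeatedly combine the two least-probable nodes; the expected code length is the sum of the merged weights.
merge 3/100 + 51/1000 → 81/1000
merge 79/1000 + 81/1000 → 4/25
merge 139/1000 + 31/200 → 147/500
merge 4/25 + 33/200 → 13/40
merge 177/1000 + 51/250 → 381/1000
merge 147/500 + 13/40 → 619/1000
merge 381/1000 + 619/1000 → 1
L = 81/1000 + 4/25 + 147/500 + 13/40 + 381/1000 + 619/1000 + 1 = 143/50 = 2.86 bits/symbol.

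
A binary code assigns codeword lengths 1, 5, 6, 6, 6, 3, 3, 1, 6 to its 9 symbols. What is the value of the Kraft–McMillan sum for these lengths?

1.34375

With common denominator 2^6 = 64: Σ 2^(−ℓᵢ) = 32/64 + 2/64 + 1/64 + 1/64 + 1/64 + 8/64 + 8/64 + 32/64 + 1/64 = 86/64 = 1.34375.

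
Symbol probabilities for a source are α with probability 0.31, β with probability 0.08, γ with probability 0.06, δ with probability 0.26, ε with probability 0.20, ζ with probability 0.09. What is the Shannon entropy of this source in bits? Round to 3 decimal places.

2.341 bits

H = −Σ pᵢ log₂ pᵢ.
−0.31·log₂(0.31) = 0.5238
−0.08·log₂(0.08) = 0.2915
−0.06·log₂(0.06) = 0.2435
−0.26·log₂(0.26) = 0.5053
−0.20·log₂(0.20) = 0.4644
−0.09·log₂(0.09) = 0.3127
Sum ≈ 2.3412 → 2.341 bits.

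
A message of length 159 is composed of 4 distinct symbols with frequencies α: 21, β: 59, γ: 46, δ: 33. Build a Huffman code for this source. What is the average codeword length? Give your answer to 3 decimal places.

Probabilities are the counts divided by 159.
Repeatedly combine the two least-probable nodes; the expected code length is the sum of the merged weights.
merge 7/53 + 11/53 → 18/53
merge 46/159 + 18/53 → 100/159
merge 59/159 + 100/159 → 1
L = 18/53 + 100/159 + 1 = 313/159 ≈ 1.969 bits/symbol.

1.969 bits/symbol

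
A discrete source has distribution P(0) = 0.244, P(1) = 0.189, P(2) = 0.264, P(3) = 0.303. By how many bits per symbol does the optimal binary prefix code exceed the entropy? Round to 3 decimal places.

Entropy H = −Σ p log₂ p ≈ 1.9800 bits.
Huffman merges: 189/1000+61/250→433/1000; 33/125+303/1000→567/1000; 433/1000+567/1000→1. L = 2 ≈ 2.0000.
L − H = 2.0000 − 1.9800 = 0.020 bits.

0.020 bits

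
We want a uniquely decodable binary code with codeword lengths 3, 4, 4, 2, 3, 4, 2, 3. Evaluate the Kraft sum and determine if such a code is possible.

With common denominator 2^4 = 16: Σ 2^(−ℓᵢ) = 2/16 + 1/16 + 1/16 + 4/16 + 2/16 + 1/16 + 4/16 + 2/16 = 17/16 = 1.0625.
Kraft's inequality requires Σ ≤ 1; here Σ = 1.0625 > 1, so no such prefix code exists.

1.0625; no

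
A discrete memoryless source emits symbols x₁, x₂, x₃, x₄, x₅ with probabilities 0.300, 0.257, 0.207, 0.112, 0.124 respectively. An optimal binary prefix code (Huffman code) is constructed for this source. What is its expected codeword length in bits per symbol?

Repeatedly combine the two least-probable nodes; the expected code length is the sum of the merged weights.
merge 14/125 + 31/250 → 59/250
merge 207/1000 + 59/250 → 443/1000
merge 257/1000 + 3/10 → 557/1000
merge 443/1000 + 557/1000 → 1
L = 59/250 + 443/1000 + 557/1000 + 1 = 559/250 = 2.236 bits/symbol.

2.236 bits/symbol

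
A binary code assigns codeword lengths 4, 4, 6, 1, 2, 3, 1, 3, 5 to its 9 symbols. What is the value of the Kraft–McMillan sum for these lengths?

1.671875

With common denominator 2^6 = 64: Σ 2^(−ℓᵢ) = 4/64 + 4/64 + 1/64 + 32/64 + 16/64 + 8/64 + 32/64 + 8/64 + 2/64 = 107/64 = 1.671875.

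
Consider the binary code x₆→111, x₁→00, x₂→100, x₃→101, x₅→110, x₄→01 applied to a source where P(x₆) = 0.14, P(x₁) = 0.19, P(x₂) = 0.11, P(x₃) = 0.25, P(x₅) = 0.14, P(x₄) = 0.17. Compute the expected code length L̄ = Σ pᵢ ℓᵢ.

2.64 bits/symbol

L̄ = Σ pᵢ·ℓᵢ = 0.14·3 + 0.19·2 + 0.11·3 + 0.25·3 + 0.14·3 + 0.17·2 = 2.64 bits/symbol.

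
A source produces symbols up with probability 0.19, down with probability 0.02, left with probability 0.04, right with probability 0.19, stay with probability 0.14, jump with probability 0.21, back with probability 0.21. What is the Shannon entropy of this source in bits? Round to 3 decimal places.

H = −Σ pᵢ log₂ pᵢ.
−0.19·log₂(0.19) = 0.4552
−0.02·log₂(0.02) = 0.1129
−0.04·log₂(0.04) = 0.1858
−0.19·log₂(0.19) = 0.4552
−0.14·log₂(0.14) = 0.3971
−0.21·log₂(0.21) = 0.4728
−0.21·log₂(0.21) = 0.4728
Sum ≈ 2.5518 → 2.552 bits.

2.552 bits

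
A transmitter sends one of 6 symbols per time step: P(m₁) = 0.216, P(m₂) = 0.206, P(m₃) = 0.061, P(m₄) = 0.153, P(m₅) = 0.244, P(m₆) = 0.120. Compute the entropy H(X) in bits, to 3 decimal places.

H = −Σ pᵢ log₂ pᵢ.
−0.216·log₂(0.216) = 0.4776
−0.206·log₂(0.206) = 0.4695
−0.061·log₂(0.061) = 0.2461
−0.153·log₂(0.153) = 0.4144
−0.244·log₂(0.244) = 0.4966
−0.120·log₂(0.120) = 0.3671
Sum ≈ 2.4712 → 2.471 bits.

2.471 bits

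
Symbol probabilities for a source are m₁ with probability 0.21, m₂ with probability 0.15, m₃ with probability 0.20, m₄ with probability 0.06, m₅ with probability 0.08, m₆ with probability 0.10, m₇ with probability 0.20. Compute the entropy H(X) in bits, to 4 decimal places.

2.6794 bits

H = −Σ pᵢ log₂ pᵢ.
−0.21·log₂(0.21) = 0.4728
−0.15·log₂(0.15) = 0.4105
−0.20·log₂(0.20) = 0.4644
−0.06·log₂(0.06) = 0.2435
−0.08·log₂(0.08) = 0.2915
−0.10·log₂(0.10) = 0.3322
−0.20·log₂(0.20) = 0.4644
Sum ≈ 2.6794 → 2.6794 bits.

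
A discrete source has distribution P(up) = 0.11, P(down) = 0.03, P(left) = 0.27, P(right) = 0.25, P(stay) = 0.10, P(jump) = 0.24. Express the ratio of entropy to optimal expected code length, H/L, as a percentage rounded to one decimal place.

98.7%

Entropy H = −Σ p log₂ p ≈ 2.3384 bits.
Huffman merges: 3/100+1/10→13/100; 11/100+13/100→6/25; 6/25+6/25→12/25; 1/4+27/100→13/25; 12/25+13/25→1. L = 237/100 ≈ 2.3700.
Efficiency = H/L = 2.3384/2.3700 = 98.7%.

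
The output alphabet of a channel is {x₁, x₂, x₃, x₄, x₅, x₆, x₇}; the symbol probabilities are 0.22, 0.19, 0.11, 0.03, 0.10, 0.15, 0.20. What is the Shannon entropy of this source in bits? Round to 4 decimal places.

H = −Σ pᵢ log₂ pᵢ.
−0.22·log₂(0.22) = 0.4806
−0.19·log₂(0.19) = 0.4552
−0.11·log₂(0.11) = 0.3503
−0.03·log₂(0.03) = 0.1518
−0.10·log₂(0.10) = 0.3322
−0.15·log₂(0.15) = 0.4105
−0.20·log₂(0.20) = 0.4644
Sum ≈ 2.6450 → 2.6450 bits.

2.6450 bits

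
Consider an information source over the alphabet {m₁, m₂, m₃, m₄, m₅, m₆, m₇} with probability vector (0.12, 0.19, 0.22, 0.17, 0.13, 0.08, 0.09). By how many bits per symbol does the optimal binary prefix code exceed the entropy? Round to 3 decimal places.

Entropy H = −Σ p log₂ p ≈ 2.7243 bits.
Huffman merges: 2/25+9/100→17/100; 3/25+13/100→1/4; 17/100+17/100→17/50; 19/100+11/50→41/100; 1/4+17/50→59/100; 41/100+59/100→1. L = 69/25 ≈ 2.7600.
L − H = 2.7600 − 2.7243 = 0.036 bits.

0.036 bits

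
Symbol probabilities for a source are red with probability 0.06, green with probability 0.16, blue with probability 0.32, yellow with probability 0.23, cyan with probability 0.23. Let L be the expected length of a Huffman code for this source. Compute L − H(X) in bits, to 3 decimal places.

0.052 bits

Entropy H = −Σ p log₂ p ≈ 2.1679 bits.
Huffman merges: 3/50+4/25→11/50; 11/50+23/100→9/20; 23/100+8/25→11/20; 9/20+11/20→1. L = 111/50 ≈ 2.2200.
L − H = 2.2200 − 2.1679 = 0.052 bits.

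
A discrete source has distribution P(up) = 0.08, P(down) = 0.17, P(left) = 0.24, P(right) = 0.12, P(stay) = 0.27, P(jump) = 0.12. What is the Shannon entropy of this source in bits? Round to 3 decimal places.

H = −Σ pᵢ log₂ pᵢ.
−0.08·log₂(0.08) = 0.2915
−0.17·log₂(0.17) = 0.4346
−0.24·log₂(0.24) = 0.4941
−0.12·log₂(0.12) = 0.3671
−0.27·log₂(0.27) = 0.5100
−0.12·log₂(0.12) = 0.3671
Sum ≈ 2.4644 → 2.464 bits.

2.464 bits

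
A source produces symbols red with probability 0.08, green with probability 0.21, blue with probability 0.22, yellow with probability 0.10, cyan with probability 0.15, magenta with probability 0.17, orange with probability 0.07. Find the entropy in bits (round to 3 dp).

2.691 bits

H = −Σ pᵢ log₂ pᵢ.
−0.08·log₂(0.08) = 0.2915
−0.21·log₂(0.21) = 0.4728
−0.22·log₂(0.22) = 0.4806
−0.10·log₂(0.10) = 0.3322
−0.15·log₂(0.15) = 0.4105
−0.17·log₂(0.17) = 0.4346
−0.07·log₂(0.07) = 0.2686
Sum ≈ 2.6908 → 2.691 bits.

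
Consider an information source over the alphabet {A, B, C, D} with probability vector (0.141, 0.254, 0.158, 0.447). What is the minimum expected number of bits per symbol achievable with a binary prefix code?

1.852 bits/symbol

Repeatedly combine the two least-probable nodes; the expected code length is the sum of the merged weights.
merge 141/1000 + 79/500 → 299/1000
merge 127/500 + 299/1000 → 553/1000
merge 447/1000 + 553/1000 → 1
L = 299/1000 + 553/1000 + 1 = 463/250 = 1.852 bits/symbol.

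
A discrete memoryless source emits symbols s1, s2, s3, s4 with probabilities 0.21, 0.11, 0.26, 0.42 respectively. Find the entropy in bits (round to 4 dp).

H = −Σ pᵢ log₂ pᵢ.
−0.21·log₂(0.21) = 0.4728
−0.11·log₂(0.11) = 0.3503
−0.26·log₂(0.26) = 0.5053
−0.42·log₂(0.42) = 0.5256
Sum ≈ 1.8540 → 1.8540 bits.

1.8540 bits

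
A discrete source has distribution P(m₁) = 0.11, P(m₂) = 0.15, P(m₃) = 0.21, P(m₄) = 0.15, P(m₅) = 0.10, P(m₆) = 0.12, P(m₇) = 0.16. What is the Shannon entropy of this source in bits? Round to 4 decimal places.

2.7665 bits

H = −Σ pᵢ log₂ pᵢ.
−0.11·log₂(0.11) = 0.3503
−0.15·log₂(0.15) = 0.4105
−0.21·log₂(0.21) = 0.4728
−0.15·log₂(0.15) = 0.4105
−0.10·log₂(0.10) = 0.3322
−0.12·log₂(0.12) = 0.3671
−0.16·log₂(0.16) = 0.4230
Sum ≈ 2.7665 → 2.7665 bits.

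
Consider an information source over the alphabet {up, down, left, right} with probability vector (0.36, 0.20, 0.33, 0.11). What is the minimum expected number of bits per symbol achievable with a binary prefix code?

1.95 bits/symbol

Repeatedly combine the two least-probable nodes; the expected code length is the sum of the merged weights.
merge 11/100 + 1/5 → 31/100
merge 31/100 + 33/100 → 16/25
merge 9/25 + 16/25 → 1
L = 31/100 + 16/25 + 1 = 39/20 = 1.95 bits/symbol.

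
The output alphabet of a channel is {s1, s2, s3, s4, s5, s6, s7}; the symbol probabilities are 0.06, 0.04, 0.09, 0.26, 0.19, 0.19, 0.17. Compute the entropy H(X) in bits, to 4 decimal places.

2.5923 bits

H = −Σ pᵢ log₂ pᵢ.
−0.06·log₂(0.06) = 0.2435
−0.04·log₂(0.04) = 0.1858
−0.09·log₂(0.09) = 0.3127
−0.26·log₂(0.26) = 0.5053
−0.19·log₂(0.19) = 0.4552
−0.19·log₂(0.19) = 0.4552
−0.17·log₂(0.17) = 0.4346
Sum ≈ 2.5923 → 2.5923 bits.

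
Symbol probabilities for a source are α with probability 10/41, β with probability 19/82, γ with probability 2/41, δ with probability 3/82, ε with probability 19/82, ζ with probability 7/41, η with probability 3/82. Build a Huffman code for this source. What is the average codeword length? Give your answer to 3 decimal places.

2.488 bits/symbol

Repeatedly combine the two least-probable nodes; the expected code length is the sum of the merged weights.
merge 3/82 + 3/82 → 3/41
merge 2/41 + 3/41 → 5/41
merge 5/41 + 7/41 → 12/41
merge 19/82 + 19/82 → 19/41
merge 10/41 + 12/41 → 22/41
merge 19/41 + 22/41 → 1
L = 3/41 + 5/41 + 12/41 + 19/41 + 22/41 + 1 = 102/41 ≈ 2.488 bits/symbol.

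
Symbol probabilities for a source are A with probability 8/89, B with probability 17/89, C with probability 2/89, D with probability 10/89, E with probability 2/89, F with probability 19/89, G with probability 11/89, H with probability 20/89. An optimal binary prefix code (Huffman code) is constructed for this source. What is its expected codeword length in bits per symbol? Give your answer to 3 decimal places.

Repeatedly combine the two least-probable nodes; the expected code length is the sum of the merged weights.
merge 2/89 + 2/89 → 4/89
merge 4/89 + 8/89 → 12/89
merge 10/89 + 11/89 → 21/89
merge 12/89 + 17/89 → 29/89
merge 19/89 + 20/89 → 39/89
merge 21/89 + 29/89 → 50/89
merge 39/89 + 50/89 → 1
L = 4/89 + 12/89 + 21/89 + 29/89 + 39/89 + 50/89 + 1 = 244/89 ≈ 2.742 bits/symbol.

2.742 bits/symbol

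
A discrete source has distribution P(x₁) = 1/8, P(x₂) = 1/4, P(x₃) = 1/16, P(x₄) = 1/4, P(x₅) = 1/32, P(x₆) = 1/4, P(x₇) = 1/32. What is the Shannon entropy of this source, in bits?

2.4375 bits

Each probability is a power of 1/2, so log₂(1/p) is an integer.
H = Σ p·log₂(1/p) = 1/8·3 + 1/4·2 + 1/16·4 + 1/4·2 + 1/32·5 + 1/4·2 + 1/32·5 = 2.4375 bits.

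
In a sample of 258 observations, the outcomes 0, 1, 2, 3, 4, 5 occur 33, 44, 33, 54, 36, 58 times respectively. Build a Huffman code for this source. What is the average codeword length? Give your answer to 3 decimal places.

Probabilities are the counts divided by 258.
Repeatedly combine the two least-probable nodes; the expected code length is the sum of the merged weights.
merge 11/86 + 11/86 → 11/43
merge 6/43 + 22/129 → 40/129
merge 9/43 + 29/129 → 56/129
merge 11/43 + 40/129 → 73/129
merge 56/129 + 73/129 → 1
L = 11/43 + 40/129 + 56/129 + 73/129 + 1 = 331/129 ≈ 2.566 bits/symbol.

2.566 bits/symbol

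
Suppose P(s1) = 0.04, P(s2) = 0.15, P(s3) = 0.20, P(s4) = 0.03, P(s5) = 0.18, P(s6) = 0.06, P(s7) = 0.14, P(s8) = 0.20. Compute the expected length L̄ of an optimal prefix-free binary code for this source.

2.8 bits/symbol

Repeatedly combine the two least-probable nodes; the expected code length is the sum of the merged weights.
merge 3/100 + 1/25 → 7/100
merge 3/50 + 7/100 → 13/100
merge 13/100 + 7/50 → 27/100
merge 3/20 + 9/50 → 33/100
merge 1/5 + 1/5 → 2/5
merge 27/100 + 33/100 → 3/5
merge 2/5 + 3/5 → 1
L = 7/100 + 13/100 + 27/100 + 33/100 + 2/5 + 3/5 + 1 = 14/5 = 2.8 bits/symbol.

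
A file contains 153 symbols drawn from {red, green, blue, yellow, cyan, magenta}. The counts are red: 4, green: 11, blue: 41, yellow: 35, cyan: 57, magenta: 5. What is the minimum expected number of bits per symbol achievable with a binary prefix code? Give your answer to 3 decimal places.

2.176 bits/symbol

Probabilities are the counts divided by 153.
Repeatedly combine the two least-probable nodes; the expected code length is the sum of the merged weights.
merge 4/153 + 5/153 → 1/17
merge 1/17 + 11/153 → 20/153
merge 20/153 + 35/153 → 55/153
merge 41/153 + 55/153 → 32/51
merge 19/51 + 32/51 → 1
L = 1/17 + 20/153 + 55/153 + 32/51 + 1 = 37/17 ≈ 2.176 bits/symbol.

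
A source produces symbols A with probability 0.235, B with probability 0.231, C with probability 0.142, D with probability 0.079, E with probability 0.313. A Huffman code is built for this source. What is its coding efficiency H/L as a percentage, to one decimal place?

98.7%

Entropy H = −Σ p log₂ p ≈ 2.1930 bits.
Huffman merges: 79/1000+71/500→221/1000; 221/1000+231/1000→113/250; 47/200+313/1000→137/250; 113/250+137/250→1. L = 2221/1000 ≈ 2.2210.
Efficiency = H/L = 2.1930/2.2210 = 98.7%.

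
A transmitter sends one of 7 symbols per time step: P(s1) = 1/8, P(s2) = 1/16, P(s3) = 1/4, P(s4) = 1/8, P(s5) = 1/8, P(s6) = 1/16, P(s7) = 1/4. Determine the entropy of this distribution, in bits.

2.625 bits

Each probability is a power of 1/2, so log₂(1/p) is an integer.
H = Σ p·log₂(1/p) = 1/8·3 + 1/16·4 + 1/4·2 + 1/8·3 + 1/8·3 + 1/16·4 + 1/4·2 = 2.625 bits.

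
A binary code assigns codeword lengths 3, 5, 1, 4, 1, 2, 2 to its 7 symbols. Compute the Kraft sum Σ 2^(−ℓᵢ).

With common denominator 2^5 = 32: Σ 2^(−ℓᵢ) = 4/32 + 1/32 + 16/32 + 2/32 + 16/32 + 8/32 + 8/32 = 55/32 = 1.71875.

1.71875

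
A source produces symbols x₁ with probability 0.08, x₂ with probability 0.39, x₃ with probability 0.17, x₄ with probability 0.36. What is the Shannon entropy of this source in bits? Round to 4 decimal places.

1.7865 bits

H = −Σ pᵢ log₂ pᵢ.
−0.08·log₂(0.08) = 0.2915
−0.39·log₂(0.39) = 0.5298
−0.17·log₂(0.17) = 0.4346
−0.36·log₂(0.36) = 0.5306
Sum ≈ 1.7865 → 1.7865 bits.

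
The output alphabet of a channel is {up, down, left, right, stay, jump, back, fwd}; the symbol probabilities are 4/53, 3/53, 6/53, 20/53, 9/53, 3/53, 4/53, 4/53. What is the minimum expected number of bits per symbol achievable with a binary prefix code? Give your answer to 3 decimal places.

Repeatedly combine the two least-probable nodes; the expected code length is the sum of the merged weights.
merge 3/53 + 3/53 → 6/53
merge 4/53 + 4/53 → 8/53
merge 4/53 + 6/53 → 10/53
merge 6/53 + 8/53 → 14/53
merge 9/53 + 10/53 → 19/53
merge 14/53 + 19/53 → 33/53
merge 20/53 + 33/53 → 1
L = 6/53 + 8/53 + 10/53 + 14/53 + 19/53 + 33/53 + 1 = 143/53 ≈ 2.698 bits/symbol.

2.698 bits/symbol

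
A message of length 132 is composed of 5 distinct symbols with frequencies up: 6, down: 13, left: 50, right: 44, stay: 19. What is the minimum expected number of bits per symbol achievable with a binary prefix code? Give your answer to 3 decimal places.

Probabilities are the counts divided by 132.
Repeatedly combine the two least-probable nodes; the expected code length is the sum of the merged weights.
merge 1/22 + 13/132 → 19/132
merge 19/132 + 19/132 → 19/66
merge 19/66 + 1/3 → 41/66
merge 25/66 + 41/66 → 1
L = 19/132 + 19/66 + 41/66 + 1 = 271/132 ≈ 2.053 bits/symbol.

2.053 bits/symbol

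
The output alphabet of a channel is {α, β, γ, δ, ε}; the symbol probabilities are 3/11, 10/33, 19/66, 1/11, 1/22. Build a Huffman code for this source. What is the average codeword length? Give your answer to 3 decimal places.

2.136 bits/symbol

Repeatedly combine the two least-probable nodes; the expected code length is the sum of the merged weights.
merge 1/22 + 1/11 → 3/22
merge 3/22 + 3/11 → 9/22
merge 19/66 + 10/33 → 13/22
merge 9/22 + 13/22 → 1
L = 3/22 + 9/22 + 13/22 + 1 = 47/22 ≈ 2.136 bits/symbol.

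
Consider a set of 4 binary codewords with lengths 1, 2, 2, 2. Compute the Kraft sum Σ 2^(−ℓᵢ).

1.25

With common denominator 2^2 = 4: Σ 2^(−ℓᵢ) = 2/4 + 1/4 + 1/4 + 1/4 = 5/4 = 1.25.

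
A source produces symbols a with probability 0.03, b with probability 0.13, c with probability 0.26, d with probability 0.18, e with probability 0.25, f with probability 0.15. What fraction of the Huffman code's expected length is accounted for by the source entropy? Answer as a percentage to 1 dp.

97.0%

Entropy H = −Σ p log₂ p ≈ 2.3956 bits.
Huffman merges: 3/100+13/100→4/25; 3/20+4/25→31/100; 9/50+1/4→43/100; 13/50+31/100→57/100; 43/100+57/100→1. L = 247/100 ≈ 2.4700.
Efficiency = H/L = 2.3956/2.4700 = 97.0%.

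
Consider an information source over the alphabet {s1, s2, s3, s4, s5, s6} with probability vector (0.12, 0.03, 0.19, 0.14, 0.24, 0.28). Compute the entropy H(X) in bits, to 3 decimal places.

2.380 bits

H = −Σ pᵢ log₂ pᵢ.
−0.12·log₂(0.12) = 0.3671
−0.03·log₂(0.03) = 0.1518
−0.19·log₂(0.19) = 0.4552
−0.14·log₂(0.14) = 0.3971
−0.24·log₂(0.24) = 0.4941
−0.28·log₂(0.28) = 0.5142
Sum ≈ 2.3795 → 2.380 bits.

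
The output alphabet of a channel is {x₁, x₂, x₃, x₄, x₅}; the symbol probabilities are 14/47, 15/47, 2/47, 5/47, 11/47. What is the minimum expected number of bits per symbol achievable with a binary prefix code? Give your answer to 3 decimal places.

2.149 bits/symbol

Repeatedly combine the two least-probable nodes; the expected code length is the sum of the merged weights.
merge 2/47 + 5/47 → 7/47
merge 7/47 + 11/47 → 18/47
merge 14/47 + 15/47 → 29/47
merge 18/47 + 29/47 → 1
L = 7/47 + 18/47 + 29/47 + 1 = 101/47 ≈ 2.149 bits/symbol.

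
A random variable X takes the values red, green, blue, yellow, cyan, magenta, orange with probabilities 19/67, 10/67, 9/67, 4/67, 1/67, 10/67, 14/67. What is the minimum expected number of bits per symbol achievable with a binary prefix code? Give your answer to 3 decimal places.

Repeatedly combine the two least-probable nodes; the expected code length is the sum of the merged weights.
merge 1/67 + 4/67 → 5/67
merge 5/67 + 9/67 → 14/67
merge 10/67 + 10/67 → 20/67
merge 14/67 + 14/67 → 28/67
merge 19/67 + 20/67 → 39/67
merge 28/67 + 39/67 → 1
L = 5/67 + 14/67 + 20/67 + 28/67 + 39/67 + 1 = 173/67 ≈ 2.582 bits/symbol.

2.582 bits/symbol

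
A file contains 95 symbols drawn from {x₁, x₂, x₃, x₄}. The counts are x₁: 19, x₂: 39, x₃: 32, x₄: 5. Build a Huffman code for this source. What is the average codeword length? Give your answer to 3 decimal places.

Probabilities are the counts divided by 95.
Repeatedly combine the two least-probable nodes; the expected code length is the sum of the merged weights.
merge 1/19 + 1/5 → 24/95
merge 24/95 + 32/95 → 56/95
merge 39/95 + 56/95 → 1
L = 24/95 + 56/95 + 1 = 35/19 ≈ 1.842 bits/symbol.

1.842 bits/symbol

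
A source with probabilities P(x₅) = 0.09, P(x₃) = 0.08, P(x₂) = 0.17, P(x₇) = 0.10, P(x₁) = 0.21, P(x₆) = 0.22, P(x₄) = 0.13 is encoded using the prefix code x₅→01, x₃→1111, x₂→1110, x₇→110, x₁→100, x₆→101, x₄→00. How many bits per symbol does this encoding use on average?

L̄ = Σ pᵢ·ℓᵢ = 0.09·2 + 0.08·4 + 0.17·4 + 0.10·3 + 0.21·3 + 0.22·3 + 0.13·2 = 3.03 bits/symbol.

3.03 bits/symbol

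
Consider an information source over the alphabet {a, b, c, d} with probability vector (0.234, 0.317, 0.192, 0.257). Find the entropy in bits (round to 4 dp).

1.9766 bits

H = −Σ pᵢ log₂ pᵢ.
−0.234·log₂(0.234) = 0.4903
−0.317·log₂(0.317) = 0.5254
−0.192·log₂(0.192) = 0.4571
−0.257·log₂(0.257) = 0.5038
Sum ≈ 1.9766 → 1.9766 bits.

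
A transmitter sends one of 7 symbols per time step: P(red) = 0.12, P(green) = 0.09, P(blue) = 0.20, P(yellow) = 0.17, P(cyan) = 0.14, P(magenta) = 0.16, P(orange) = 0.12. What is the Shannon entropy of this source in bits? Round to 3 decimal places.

2.766 bits

H = −Σ pᵢ log₂ pᵢ.
−0.12·log₂(0.12) = 0.3671
−0.09·log₂(0.09) = 0.3127
−0.20·log₂(0.20) = 0.4644
−0.17·log₂(0.17) = 0.4346
−0.14·log₂(0.14) = 0.3971
−0.16·log₂(0.16) = 0.4230
−0.12·log₂(0.12) = 0.3671
Sum ≈ 2.7659 → 2.766 bits.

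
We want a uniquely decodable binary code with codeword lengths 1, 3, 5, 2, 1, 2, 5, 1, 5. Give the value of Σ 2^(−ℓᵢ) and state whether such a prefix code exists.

With common denominator 2^5 = 32: Σ 2^(−ℓᵢ) = 16/32 + 4/32 + 1/32 + 8/32 + 16/32 + 8/32 + 1/32 + 16/32 + 1/32 = 71/32 = 2.21875.
Kraft's inequality requires Σ ≤ 1; here Σ = 2.21875 > 1, so no such prefix code exists.

2.21875; no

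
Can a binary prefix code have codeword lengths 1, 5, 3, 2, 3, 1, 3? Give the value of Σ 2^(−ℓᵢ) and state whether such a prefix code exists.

1.65625; no

With common denominator 2^5 = 32: Σ 2^(−ℓᵢ) = 16/32 + 1/32 + 4/32 + 8/32 + 4/32 + 16/32 + 4/32 = 53/32 = 1.65625.
Kraft's inequality requires Σ ≤ 1; here Σ = 1.65625 > 1, so no such prefix code exists.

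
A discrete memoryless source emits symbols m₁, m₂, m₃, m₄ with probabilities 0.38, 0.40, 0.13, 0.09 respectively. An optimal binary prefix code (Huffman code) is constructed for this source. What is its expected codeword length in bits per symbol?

Repeatedly combine the two least-probable nodes; the expected code length is the sum of the merged weights.
merge 9/100 + 13/100 → 11/50
merge 11/50 + 19/50 → 3/5
merge 2/5 + 3/5 → 1
L = 11/50 + 3/5 + 1 = 91/50 = 1.82 bits/symbol.

1.82 bits/symbol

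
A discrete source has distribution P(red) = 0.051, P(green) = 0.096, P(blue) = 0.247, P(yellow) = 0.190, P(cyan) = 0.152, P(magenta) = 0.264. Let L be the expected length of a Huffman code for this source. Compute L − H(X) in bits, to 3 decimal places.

0.029 bits

Entropy H = −Σ p log₂ p ≈ 2.4174 bits.
Huffman merges: 51/1000+12/125→147/1000; 147/1000+19/125→299/1000; 19/100+247/1000→437/1000; 33/125+299/1000→563/1000; 437/1000+563/1000→1. L = 1223/500 ≈ 2.4460.
L − H = 2.4460 − 2.4174 = 0.029 bits.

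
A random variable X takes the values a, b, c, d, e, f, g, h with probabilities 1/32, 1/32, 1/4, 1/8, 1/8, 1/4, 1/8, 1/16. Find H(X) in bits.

2.6875 bits

Each probability is a power of 1/2, so log₂(1/p) is an integer.
H = Σ p·log₂(1/p) = 1/32·5 + 1/32·5 + 1/4·2 + 1/8·3 + 1/8·3 + 1/4·2 + 1/8·3 + 1/16·4 = 2.6875 bits.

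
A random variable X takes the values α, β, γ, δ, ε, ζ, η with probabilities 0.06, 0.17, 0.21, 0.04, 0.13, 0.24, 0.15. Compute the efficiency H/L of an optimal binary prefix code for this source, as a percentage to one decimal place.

Entropy H = −Σ p log₂ p ≈ 2.6240 bits.
Huffman merges: 1/25+3/50→1/10; 1/10+13/100→23/100; 3/20+17/100→8/25; 21/100+23/100→11/25; 6/25+8/25→14/25; 11/25+14/25→1. L = 53/20 ≈ 2.6500.
Efficiency = H/L = 2.6240/2.6500 = 99.0%.

99.0%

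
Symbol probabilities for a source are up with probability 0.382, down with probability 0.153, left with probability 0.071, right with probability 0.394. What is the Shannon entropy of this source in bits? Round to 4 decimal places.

H = −Σ pᵢ log₂ pᵢ.
−0.382·log₂(0.382) = 0.5304
−0.153·log₂(0.153) = 0.4144
−0.071·log₂(0.071) = 0.2709
−0.394·log₂(0.394) = 0.5294
Sum ≈ 1.7451 → 1.7451 bits.

1.7451 bits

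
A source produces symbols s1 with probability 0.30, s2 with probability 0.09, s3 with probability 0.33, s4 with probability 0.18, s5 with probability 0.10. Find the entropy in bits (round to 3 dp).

H = −Σ pᵢ log₂ pᵢ.
−0.30·log₂(0.30) = 0.5211
−0.09·log₂(0.09) = 0.3127
−0.33·log₂(0.33) = 0.5278
−0.18·log₂(0.18) = 0.4453
−0.10·log₂(0.10) = 0.3322
Sum ≈ 2.1391 → 2.139 bits.

2.139 bits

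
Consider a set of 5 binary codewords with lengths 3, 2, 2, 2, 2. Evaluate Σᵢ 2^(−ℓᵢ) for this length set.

1.125

With common denominator 2^3 = 8: Σ 2^(−ℓᵢ) = 1/8 + 2/8 + 2/8 + 2/8 + 2/8 = 9/8 = 1.125.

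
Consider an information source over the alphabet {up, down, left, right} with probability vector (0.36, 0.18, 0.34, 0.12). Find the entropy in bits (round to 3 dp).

H = −Σ pᵢ log₂ pᵢ.
−0.36·log₂(0.36) = 0.5306
−0.18·log₂(0.18) = 0.4453
−0.34·log₂(0.34) = 0.5292
−0.12·log₂(0.12) = 0.3671
Sum ≈ 1.8722 → 1.872 bits.

1.872 bits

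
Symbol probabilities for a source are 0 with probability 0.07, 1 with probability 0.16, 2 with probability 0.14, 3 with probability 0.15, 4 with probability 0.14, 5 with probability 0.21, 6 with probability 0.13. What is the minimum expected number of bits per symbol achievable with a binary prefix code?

2.79 bits/symbol

Repeatedly combine the two least-probable nodes; the expected code length is the sum of the merged weights.
merge 7/100 + 13/100 → 1/5
merge 7/50 + 7/50 → 7/25
merge 3/20 + 4/25 → 31/100
merge 1/5 + 21/100 → 41/100
merge 7/25 + 31/100 → 59/100
merge 41/100 + 59/100 → 1
L = 1/5 + 7/25 + 31/100 + 41/100 + 59/100 + 1 = 279/100 = 2.79 bits/symbol.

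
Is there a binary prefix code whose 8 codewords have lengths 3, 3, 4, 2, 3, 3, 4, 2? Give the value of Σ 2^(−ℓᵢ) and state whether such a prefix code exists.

With common denominator 2^4 = 16: Σ 2^(−ℓᵢ) = 2/16 + 2/16 + 1/16 + 4/16 + 2/16 + 2/16 + 1/16 + 4/16 = 18/16 = 1.125.
Kraft's inequality requires Σ ≤ 1; here Σ = 1.125 > 1, so no such prefix code exists.

1.125; no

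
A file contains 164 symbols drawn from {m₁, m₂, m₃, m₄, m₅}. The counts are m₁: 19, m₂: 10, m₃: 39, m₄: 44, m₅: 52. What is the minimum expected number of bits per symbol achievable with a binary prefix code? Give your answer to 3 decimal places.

Probabilities are the counts divided by 164.
Repeatedly combine the two least-probable nodes; the expected code length is the sum of the merged weights.
merge 5/82 + 19/164 → 29/164
merge 29/164 + 39/164 → 17/41
merge 11/41 + 13/41 → 24/41
merge 17/41 + 24/41 → 1
L = 29/164 + 17/41 + 24/41 + 1 = 357/164 ≈ 2.177 bits/symbol.

2.177 bits/symbol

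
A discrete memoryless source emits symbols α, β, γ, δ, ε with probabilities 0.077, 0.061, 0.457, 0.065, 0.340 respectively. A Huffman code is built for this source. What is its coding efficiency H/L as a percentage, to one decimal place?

97.9%

Entropy H = −Σ p log₂ p ≈ 1.8327 bits.
Huffman merges: 61/1000+13/200→63/500; 77/1000+63/500→203/1000; 203/1000+17/50→543/1000; 457/1000+543/1000→1. L = 234/125 ≈ 1.8720.
Efficiency = H/L = 1.8327/1.8720 = 97.9%.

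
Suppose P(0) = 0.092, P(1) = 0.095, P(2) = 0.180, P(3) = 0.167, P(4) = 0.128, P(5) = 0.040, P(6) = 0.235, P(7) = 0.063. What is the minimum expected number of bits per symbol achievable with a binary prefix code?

2.868 bits/symbol

Repeatedly combine the two least-probable nodes; the expected code length is the sum of the merged weights.
merge 1/25 + 63/1000 → 103/1000
merge 23/250 + 19/200 → 187/1000
merge 103/1000 + 16/125 → 231/1000
merge 167/1000 + 9/50 → 347/1000
merge 187/1000 + 231/1000 → 209/500
merge 47/200 + 347/1000 → 291/500
merge 209/500 + 291/500 → 1
L = 103/1000 + 187/1000 + 231/1000 + 347/1000 + 209/500 + 291/500 + 1 = 717/250 = 2.868 bits/symbol.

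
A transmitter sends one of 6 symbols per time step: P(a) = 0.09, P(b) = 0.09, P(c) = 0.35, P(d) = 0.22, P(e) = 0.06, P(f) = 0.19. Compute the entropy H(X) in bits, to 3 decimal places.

2.335 bits

H = −Σ pᵢ log₂ pᵢ.
−0.09·log₂(0.09) = 0.3127
−0.09·log₂(0.09) = 0.3127
−0.35·log₂(0.35) = 0.5301
−0.22·log₂(0.22) = 0.4806
−0.06·log₂(0.06) = 0.2435
−0.19·log₂(0.19) = 0.4552
Sum ≈ 2.3347 → 2.335 bits.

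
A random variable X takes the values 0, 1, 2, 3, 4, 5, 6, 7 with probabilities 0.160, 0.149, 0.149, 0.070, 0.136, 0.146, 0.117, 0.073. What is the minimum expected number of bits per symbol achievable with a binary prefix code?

Repeatedly combine the two least-probable nodes; the expected code length is the sum of the merged weights.
merge 7/100 + 73/1000 → 143/1000
merge 117/1000 + 17/125 → 253/1000
merge 143/1000 + 73/500 → 289/1000
merge 149/1000 + 149/1000 → 149/500
merge 4/25 + 253/1000 → 413/1000
merge 289/1000 + 149/500 → 587/1000
merge 413/1000 + 587/1000 → 1
L = 143/1000 + 253/1000 + 289/1000 + 149/500 + 413/1000 + 587/1000 + 1 = 2983/1000 = 2.983 bits/symbol.

2.983 bits/symbol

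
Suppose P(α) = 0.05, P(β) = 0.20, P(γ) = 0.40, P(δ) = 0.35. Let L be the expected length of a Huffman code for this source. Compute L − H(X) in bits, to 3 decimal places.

0.111 bits

Entropy H = −Σ p log₂ p ≈ 1.7394 bits.
Huffman merges: 1/20+1/5→1/4; 1/4+7/20→3/5; 2/5+3/5→1. L = 37/20 ≈ 1.8500.
L − H = 1.8500 − 1.7394 = 0.111 bits.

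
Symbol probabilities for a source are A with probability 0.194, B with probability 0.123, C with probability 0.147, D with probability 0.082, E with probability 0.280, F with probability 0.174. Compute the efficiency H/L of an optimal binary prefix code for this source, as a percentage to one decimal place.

98.4%

Entropy H = −Σ p log₂ p ≈ 2.4865 bits.
Huffman merges: 41/500+123/1000→41/200; 147/1000+87/500→321/1000; 97/500+41/200→399/1000; 7/25+321/1000→601/1000; 399/1000+601/1000→1. L = 1263/500 ≈ 2.5260.
Efficiency = H/L = 2.4865/2.5260 = 98.4%.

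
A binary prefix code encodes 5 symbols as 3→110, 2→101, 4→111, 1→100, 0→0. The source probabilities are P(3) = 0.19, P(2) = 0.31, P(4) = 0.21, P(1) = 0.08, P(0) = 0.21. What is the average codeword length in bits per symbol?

L̄ = Σ pᵢ·ℓᵢ = 0.19·3 + 0.31·3 + 0.21·3 + 0.08·3 + 0.21·1 = 2.58 bits/symbol.

2.58 bits/symbol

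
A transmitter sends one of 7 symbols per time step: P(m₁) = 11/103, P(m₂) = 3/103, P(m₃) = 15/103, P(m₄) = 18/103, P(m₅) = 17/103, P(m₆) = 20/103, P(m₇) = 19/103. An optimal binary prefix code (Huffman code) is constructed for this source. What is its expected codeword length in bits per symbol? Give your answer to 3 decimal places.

Repeatedly combine the two least-probable nodes; the expected code length is the sum of the merged weights.
merge 3/103 + 11/103 → 14/103
merge 14/103 + 15/103 → 29/103
merge 17/103 + 18/103 → 35/103
merge 19/103 + 20/103 → 39/103
merge 29/103 + 35/103 → 64/103
merge 39/103 + 64/103 → 1
L = 14/103 + 29/103 + 35/103 + 39/103 + 64/103 + 1 = 284/103 ≈ 2.757 bits/symbol.

2.757 bits/symbol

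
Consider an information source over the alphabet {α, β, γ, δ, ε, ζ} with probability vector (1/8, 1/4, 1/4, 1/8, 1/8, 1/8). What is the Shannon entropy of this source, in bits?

2.5 bits

Each probability is a power of 1/2, so log₂(1/p) is an integer.
H = Σ p·log₂(1/p) = 1/8·3 + 1/4·2 + 1/4·2 + 1/8·3 + 1/8·3 + 1/8·3 = 2.5 bits.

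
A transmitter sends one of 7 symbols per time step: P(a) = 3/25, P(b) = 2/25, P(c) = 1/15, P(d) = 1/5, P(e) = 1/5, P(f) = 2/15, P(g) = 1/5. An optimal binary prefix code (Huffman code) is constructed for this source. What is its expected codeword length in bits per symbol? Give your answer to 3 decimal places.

Repeatedly combine the two least-probable nodes; the expected code length is the sum of the merged weights.
merge 1/15 + 2/25 → 11/75
merge 3/25 + 2/15 → 19/75
merge 11/75 + 1/5 → 26/75
merge 1/5 + 1/5 → 2/5
merge 19/75 + 26/75 → 3/5
merge 2/5 + 3/5 → 1
L = 11/75 + 19/75 + 26/75 + 2/5 + 3/5 + 1 = 206/75 ≈ 2.747 bits/symbol.

2.747 bits/symbol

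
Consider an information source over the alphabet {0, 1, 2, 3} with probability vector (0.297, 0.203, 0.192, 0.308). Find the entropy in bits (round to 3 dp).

H = −Σ pᵢ log₂ pᵢ.
−0.297·log₂(0.297) = 0.5202
−0.203·log₂(0.203) = 0.4670
−0.192·log₂(0.192) = 0.4571
−0.308·log₂(0.308) = 0.5233
Sum ≈ 1.9676 → 1.968 bits.

1.968 bits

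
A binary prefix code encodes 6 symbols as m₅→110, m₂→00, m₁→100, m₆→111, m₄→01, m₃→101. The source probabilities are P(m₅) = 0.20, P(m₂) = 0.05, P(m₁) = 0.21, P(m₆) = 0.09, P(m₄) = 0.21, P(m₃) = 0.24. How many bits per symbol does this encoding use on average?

2.74 bits/symbol

L̄ = Σ pᵢ·ℓᵢ = 0.20·3 + 0.05·2 + 0.21·3 + 0.09·3 + 0.21·2 + 0.24·3 = 2.74 bits/symbol.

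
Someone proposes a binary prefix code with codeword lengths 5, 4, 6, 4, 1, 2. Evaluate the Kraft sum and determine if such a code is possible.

With common denominator 2^6 = 64: Σ 2^(−ℓᵢ) = 2/64 + 4/64 + 1/64 + 4/64 + 32/64 + 16/64 = 59/64 = 0.921875.
Kraft's inequality requires Σ ≤ 1; here Σ = 0.921875 ≤ 1, so such a prefix code exists.

0.921875; yes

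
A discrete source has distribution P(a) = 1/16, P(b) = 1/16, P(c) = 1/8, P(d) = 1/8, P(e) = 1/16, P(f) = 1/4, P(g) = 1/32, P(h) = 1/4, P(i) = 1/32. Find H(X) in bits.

Each probability is a power of 1/2, so log₂(1/p) is an integer.
H = Σ p·log₂(1/p) = 1/16·4 + 1/16·4 + 1/8·3 + 1/8·3 + 1/16·4 + 1/4·2 + 1/32·5 + 1/4·2 + 1/32·5 = 2.8125 bits.

2.8125 bits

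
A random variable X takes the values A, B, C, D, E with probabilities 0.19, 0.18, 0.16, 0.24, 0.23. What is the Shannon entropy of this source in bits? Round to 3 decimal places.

2.305 bits

H = −Σ pᵢ log₂ pᵢ.
−0.19·log₂(0.19) = 0.4552
−0.18·log₂(0.18) = 0.4453
−0.16·log₂(0.16) = 0.4230
−0.24·log₂(0.24) = 0.4941
−0.23·log₂(0.23) = 0.4877
Sum ≈ 2.3054 → 2.305 bits.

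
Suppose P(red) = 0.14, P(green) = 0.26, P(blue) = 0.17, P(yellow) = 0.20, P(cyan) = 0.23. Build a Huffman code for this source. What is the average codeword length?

2.31 bits/symbol

Repeatedly combine the two least-probable nodes; the expected code length is the sum of the merged weights.
merge 7/50 + 17/100 → 31/100
merge 1/5 + 23/100 → 43/100
merge 13/50 + 31/100 → 57/100
merge 43/100 + 57/100 → 1
L = 31/100 + 43/100 + 57/100 + 1 = 231/100 = 2.31 bits/symbol.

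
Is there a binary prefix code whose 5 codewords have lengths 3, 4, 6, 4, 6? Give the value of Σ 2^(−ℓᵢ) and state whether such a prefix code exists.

With common denominator 2^6 = 64: Σ 2^(−ℓᵢ) = 8/64 + 4/64 + 1/64 + 4/64 + 1/64 = 18/64 = 0.28125.
Kraft's inequality requires Σ ≤ 1; here Σ = 0.28125 ≤ 1, so such a prefix code exists.

0.28125; yes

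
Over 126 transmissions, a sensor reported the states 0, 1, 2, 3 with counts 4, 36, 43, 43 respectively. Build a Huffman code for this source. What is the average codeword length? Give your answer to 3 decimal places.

Probabilities are the counts divided by 126.
Repeatedly combine the two least-probable nodes; the expected code length is the sum of the merged weights.
merge 2/63 + 2/7 → 20/63
merge 20/63 + 43/126 → 83/126
merge 43/126 + 83/126 → 1
L = 20/63 + 83/126 + 1 = 83/42 ≈ 1.976 bits/symbol.

1.976 bits/symbol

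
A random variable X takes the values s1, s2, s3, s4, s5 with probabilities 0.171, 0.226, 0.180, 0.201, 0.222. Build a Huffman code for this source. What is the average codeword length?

Repeatedly combine the two least-probable nodes; the expected code length is the sum of the merged weights.
merge 171/1000 + 9/50 → 351/1000
merge 201/1000 + 111/500 → 423/1000
merge 113/500 + 351/1000 → 577/1000
merge 423/1000 + 577/1000 → 1
L = 351/1000 + 423/1000 + 577/1000 + 1 = 2351/1000 = 2.351 bits/symbol.

2.351 bits/symbol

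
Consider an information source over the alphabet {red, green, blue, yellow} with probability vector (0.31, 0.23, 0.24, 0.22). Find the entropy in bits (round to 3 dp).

H = −Σ pᵢ log₂ pᵢ.
−0.31·log₂(0.31) = 0.5238
−0.23·log₂(0.23) = 0.4877
−0.24·log₂(0.24) = 0.4941
−0.22·log₂(0.22) = 0.4806
Sum ≈ 1.9862 → 1.986 bits.

1.986 bits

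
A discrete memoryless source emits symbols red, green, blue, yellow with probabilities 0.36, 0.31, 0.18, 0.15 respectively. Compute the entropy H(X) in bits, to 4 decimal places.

H = −Σ pᵢ log₂ pᵢ.
−0.36·log₂(0.36) = 0.5306
−0.31·log₂(0.31) = 0.5238
−0.18·log₂(0.18) = 0.4453
−0.15·log₂(0.15) = 0.4105
Sum ≈ 1.9103 → 1.9103 bits.

1.9103 bits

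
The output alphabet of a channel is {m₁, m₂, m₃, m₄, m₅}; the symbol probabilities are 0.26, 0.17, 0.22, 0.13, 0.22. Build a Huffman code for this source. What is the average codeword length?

Repeatedly combine the two least-probable nodes; the expected code length is the sum of the merged weights.
merge 13/100 + 17/100 → 3/10
merge 11/50 + 11/50 → 11/25
merge 13/50 + 3/10 → 14/25
merge 11/25 + 14/25 → 1
L = 3/10 + 11/25 + 14/25 + 1 = 23/10 = 2.3 bits/symbol.

2.3 bits/symbol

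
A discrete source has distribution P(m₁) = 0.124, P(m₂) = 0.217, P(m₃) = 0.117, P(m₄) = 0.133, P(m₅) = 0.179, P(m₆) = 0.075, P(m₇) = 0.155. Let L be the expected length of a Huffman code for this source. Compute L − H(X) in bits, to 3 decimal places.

Entropy H = −Σ p log₂ p ≈ 2.7425 bits.
Huffman merges: 3/40+117/1000→24/125; 31/250+133/1000→257/1000; 31/200+179/1000→167/500; 24/125+217/1000→409/1000; 257/1000+167/500→591/1000; 409/1000+591/1000→1. L = 2783/1000 ≈ 2.7830.
L − H = 2.7830 − 2.7425 = 0.041 bits.

0.041 bits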